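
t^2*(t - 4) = t^3 - 4*t^2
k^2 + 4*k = k*(k + 4)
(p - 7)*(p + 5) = p^2 - 2*p - 35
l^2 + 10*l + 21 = (l + 3)*(l + 7)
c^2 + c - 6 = (c - 2)*(c + 3)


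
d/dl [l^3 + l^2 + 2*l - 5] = 3*l^2 + 2*l + 2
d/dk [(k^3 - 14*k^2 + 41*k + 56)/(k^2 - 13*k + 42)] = (k^2 - 12*k + 50)/(k^2 - 12*k + 36)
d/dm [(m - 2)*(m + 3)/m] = 1 + 6/m^2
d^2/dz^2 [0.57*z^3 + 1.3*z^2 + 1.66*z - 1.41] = 3.42*z + 2.6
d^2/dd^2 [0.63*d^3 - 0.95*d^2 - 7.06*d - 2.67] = 3.78*d - 1.9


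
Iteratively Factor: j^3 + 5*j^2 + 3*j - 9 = (j + 3)*(j^2 + 2*j - 3) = (j - 1)*(j + 3)*(j + 3)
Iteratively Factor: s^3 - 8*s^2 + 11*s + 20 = (s - 4)*(s^2 - 4*s - 5) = (s - 4)*(s + 1)*(s - 5)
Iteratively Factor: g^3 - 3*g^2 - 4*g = (g + 1)*(g^2 - 4*g) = (g - 4)*(g + 1)*(g)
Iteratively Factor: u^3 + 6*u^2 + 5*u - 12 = (u + 4)*(u^2 + 2*u - 3) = (u + 3)*(u + 4)*(u - 1)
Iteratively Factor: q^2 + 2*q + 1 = (q + 1)*(q + 1)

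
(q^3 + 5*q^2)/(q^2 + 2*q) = q*(q + 5)/(q + 2)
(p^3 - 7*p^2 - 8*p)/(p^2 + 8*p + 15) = p*(p^2 - 7*p - 8)/(p^2 + 8*p + 15)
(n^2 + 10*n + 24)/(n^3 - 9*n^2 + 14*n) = (n^2 + 10*n + 24)/(n*(n^2 - 9*n + 14))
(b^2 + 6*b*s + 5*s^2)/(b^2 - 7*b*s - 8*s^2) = (-b - 5*s)/(-b + 8*s)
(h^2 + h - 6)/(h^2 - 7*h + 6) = (h^2 + h - 6)/(h^2 - 7*h + 6)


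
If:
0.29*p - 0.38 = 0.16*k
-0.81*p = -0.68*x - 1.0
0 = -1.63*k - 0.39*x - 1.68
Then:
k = -0.91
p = 0.81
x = -0.51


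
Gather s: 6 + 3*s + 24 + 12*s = 15*s + 30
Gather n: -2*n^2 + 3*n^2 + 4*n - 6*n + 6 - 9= n^2 - 2*n - 3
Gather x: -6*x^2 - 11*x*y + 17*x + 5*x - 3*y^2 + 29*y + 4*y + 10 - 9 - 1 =-6*x^2 + x*(22 - 11*y) - 3*y^2 + 33*y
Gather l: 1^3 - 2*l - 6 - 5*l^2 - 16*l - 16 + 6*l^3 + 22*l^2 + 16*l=6*l^3 + 17*l^2 - 2*l - 21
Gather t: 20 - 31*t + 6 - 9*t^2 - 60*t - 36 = -9*t^2 - 91*t - 10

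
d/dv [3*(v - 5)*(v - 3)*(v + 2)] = 9*v^2 - 36*v - 3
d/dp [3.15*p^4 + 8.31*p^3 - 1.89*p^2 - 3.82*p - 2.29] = 12.6*p^3 + 24.93*p^2 - 3.78*p - 3.82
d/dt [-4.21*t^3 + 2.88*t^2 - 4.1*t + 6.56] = -12.63*t^2 + 5.76*t - 4.1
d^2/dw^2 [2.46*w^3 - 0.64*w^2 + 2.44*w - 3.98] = 14.76*w - 1.28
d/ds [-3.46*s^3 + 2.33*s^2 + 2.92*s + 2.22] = -10.38*s^2 + 4.66*s + 2.92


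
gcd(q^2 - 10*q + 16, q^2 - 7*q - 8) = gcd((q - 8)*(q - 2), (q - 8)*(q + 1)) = q - 8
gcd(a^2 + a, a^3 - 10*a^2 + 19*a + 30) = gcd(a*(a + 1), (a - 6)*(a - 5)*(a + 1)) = a + 1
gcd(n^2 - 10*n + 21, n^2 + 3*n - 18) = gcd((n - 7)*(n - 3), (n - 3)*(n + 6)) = n - 3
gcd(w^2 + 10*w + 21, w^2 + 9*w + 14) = w + 7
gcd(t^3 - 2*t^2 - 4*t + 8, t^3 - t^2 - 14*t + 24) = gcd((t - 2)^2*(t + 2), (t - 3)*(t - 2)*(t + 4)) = t - 2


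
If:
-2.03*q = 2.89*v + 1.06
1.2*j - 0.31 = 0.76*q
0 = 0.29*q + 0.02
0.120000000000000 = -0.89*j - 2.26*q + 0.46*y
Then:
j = 0.21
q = -0.07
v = -0.32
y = 0.34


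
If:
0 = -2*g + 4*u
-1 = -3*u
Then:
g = 2/3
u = 1/3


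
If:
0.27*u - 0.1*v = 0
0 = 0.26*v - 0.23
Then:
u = 0.33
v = 0.88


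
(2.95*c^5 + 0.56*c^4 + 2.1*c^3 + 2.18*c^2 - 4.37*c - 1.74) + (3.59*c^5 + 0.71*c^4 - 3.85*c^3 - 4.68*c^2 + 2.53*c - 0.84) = 6.54*c^5 + 1.27*c^4 - 1.75*c^3 - 2.5*c^2 - 1.84*c - 2.58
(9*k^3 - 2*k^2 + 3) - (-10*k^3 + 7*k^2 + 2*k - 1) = 19*k^3 - 9*k^2 - 2*k + 4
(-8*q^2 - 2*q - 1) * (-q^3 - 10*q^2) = 8*q^5 + 82*q^4 + 21*q^3 + 10*q^2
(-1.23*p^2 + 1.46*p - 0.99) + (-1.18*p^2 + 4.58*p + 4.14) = -2.41*p^2 + 6.04*p + 3.15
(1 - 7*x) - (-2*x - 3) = 4 - 5*x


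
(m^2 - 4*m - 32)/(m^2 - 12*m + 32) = (m + 4)/(m - 4)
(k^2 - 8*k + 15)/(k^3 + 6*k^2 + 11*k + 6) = (k^2 - 8*k + 15)/(k^3 + 6*k^2 + 11*k + 6)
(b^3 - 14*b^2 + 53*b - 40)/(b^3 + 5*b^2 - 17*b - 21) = (b^3 - 14*b^2 + 53*b - 40)/(b^3 + 5*b^2 - 17*b - 21)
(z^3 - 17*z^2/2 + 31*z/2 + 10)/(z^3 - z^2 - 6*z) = (-2*z^3 + 17*z^2 - 31*z - 20)/(2*z*(-z^2 + z + 6))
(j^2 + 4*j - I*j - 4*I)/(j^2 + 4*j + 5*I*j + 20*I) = (j - I)/(j + 5*I)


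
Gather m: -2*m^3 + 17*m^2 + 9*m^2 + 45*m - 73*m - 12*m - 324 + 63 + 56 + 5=-2*m^3 + 26*m^2 - 40*m - 200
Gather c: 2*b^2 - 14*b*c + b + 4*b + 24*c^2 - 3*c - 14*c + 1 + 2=2*b^2 + 5*b + 24*c^2 + c*(-14*b - 17) + 3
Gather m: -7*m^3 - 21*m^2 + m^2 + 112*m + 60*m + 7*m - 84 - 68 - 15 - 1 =-7*m^3 - 20*m^2 + 179*m - 168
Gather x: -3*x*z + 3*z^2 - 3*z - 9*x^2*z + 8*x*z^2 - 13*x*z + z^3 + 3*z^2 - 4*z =-9*x^2*z + x*(8*z^2 - 16*z) + z^3 + 6*z^2 - 7*z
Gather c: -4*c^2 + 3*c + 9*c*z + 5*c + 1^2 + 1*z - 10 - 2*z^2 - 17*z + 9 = -4*c^2 + c*(9*z + 8) - 2*z^2 - 16*z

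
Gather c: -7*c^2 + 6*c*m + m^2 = -7*c^2 + 6*c*m + m^2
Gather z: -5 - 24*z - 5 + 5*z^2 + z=5*z^2 - 23*z - 10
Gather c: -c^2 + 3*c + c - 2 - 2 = -c^2 + 4*c - 4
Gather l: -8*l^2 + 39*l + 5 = -8*l^2 + 39*l + 5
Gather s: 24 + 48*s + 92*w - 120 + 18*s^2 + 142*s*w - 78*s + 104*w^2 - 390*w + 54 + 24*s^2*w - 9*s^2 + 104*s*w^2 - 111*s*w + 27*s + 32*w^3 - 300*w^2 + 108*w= s^2*(24*w + 9) + s*(104*w^2 + 31*w - 3) + 32*w^3 - 196*w^2 - 190*w - 42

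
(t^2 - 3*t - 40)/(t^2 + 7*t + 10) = (t - 8)/(t + 2)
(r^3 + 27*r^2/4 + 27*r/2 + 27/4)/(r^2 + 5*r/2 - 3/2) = (4*r^2 + 15*r + 9)/(2*(2*r - 1))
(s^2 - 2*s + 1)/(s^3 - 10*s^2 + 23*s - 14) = (s - 1)/(s^2 - 9*s + 14)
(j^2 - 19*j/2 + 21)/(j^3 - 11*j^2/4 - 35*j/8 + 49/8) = 4*(j - 6)/(4*j^2 + 3*j - 7)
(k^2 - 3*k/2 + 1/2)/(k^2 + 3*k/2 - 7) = (2*k^2 - 3*k + 1)/(2*k^2 + 3*k - 14)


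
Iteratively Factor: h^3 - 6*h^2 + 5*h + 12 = (h - 4)*(h^2 - 2*h - 3) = (h - 4)*(h - 3)*(h + 1)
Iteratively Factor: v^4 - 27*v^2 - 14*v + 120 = (v + 3)*(v^3 - 3*v^2 - 18*v + 40) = (v - 5)*(v + 3)*(v^2 + 2*v - 8) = (v - 5)*(v + 3)*(v + 4)*(v - 2)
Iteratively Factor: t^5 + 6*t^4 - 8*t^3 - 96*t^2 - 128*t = (t - 4)*(t^4 + 10*t^3 + 32*t^2 + 32*t) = t*(t - 4)*(t^3 + 10*t^2 + 32*t + 32) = t*(t - 4)*(t + 4)*(t^2 + 6*t + 8) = t*(t - 4)*(t + 2)*(t + 4)*(t + 4)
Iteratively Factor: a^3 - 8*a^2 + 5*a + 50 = (a - 5)*(a^2 - 3*a - 10) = (a - 5)*(a + 2)*(a - 5)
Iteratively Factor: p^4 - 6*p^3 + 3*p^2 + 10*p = (p)*(p^3 - 6*p^2 + 3*p + 10) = p*(p + 1)*(p^2 - 7*p + 10) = p*(p - 5)*(p + 1)*(p - 2)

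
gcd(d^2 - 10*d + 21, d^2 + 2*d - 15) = d - 3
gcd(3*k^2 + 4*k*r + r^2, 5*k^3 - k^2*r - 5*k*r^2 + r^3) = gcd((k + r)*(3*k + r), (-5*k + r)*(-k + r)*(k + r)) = k + r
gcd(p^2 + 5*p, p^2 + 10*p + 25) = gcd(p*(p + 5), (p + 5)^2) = p + 5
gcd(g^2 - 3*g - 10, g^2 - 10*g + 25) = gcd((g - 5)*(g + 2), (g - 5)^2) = g - 5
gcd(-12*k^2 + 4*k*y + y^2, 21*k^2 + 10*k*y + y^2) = 1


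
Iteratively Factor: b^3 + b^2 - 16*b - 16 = (b - 4)*(b^2 + 5*b + 4) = (b - 4)*(b + 4)*(b + 1)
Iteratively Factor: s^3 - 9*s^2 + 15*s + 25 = (s + 1)*(s^2 - 10*s + 25) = (s - 5)*(s + 1)*(s - 5)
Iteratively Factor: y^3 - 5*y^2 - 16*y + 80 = (y - 5)*(y^2 - 16) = (y - 5)*(y + 4)*(y - 4)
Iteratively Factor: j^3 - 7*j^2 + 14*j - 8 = (j - 1)*(j^2 - 6*j + 8) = (j - 4)*(j - 1)*(j - 2)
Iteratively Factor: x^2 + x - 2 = (x - 1)*(x + 2)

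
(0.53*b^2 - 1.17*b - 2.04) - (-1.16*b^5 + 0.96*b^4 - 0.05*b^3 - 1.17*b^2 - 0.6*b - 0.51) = 1.16*b^5 - 0.96*b^4 + 0.05*b^3 + 1.7*b^2 - 0.57*b - 1.53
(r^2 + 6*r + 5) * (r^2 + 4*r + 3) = r^4 + 10*r^3 + 32*r^2 + 38*r + 15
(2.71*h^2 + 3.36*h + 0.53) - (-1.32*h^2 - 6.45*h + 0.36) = 4.03*h^2 + 9.81*h + 0.17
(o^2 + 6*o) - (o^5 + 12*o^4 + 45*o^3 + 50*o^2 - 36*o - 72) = -o^5 - 12*o^4 - 45*o^3 - 49*o^2 + 42*o + 72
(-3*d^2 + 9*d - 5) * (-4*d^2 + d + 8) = 12*d^4 - 39*d^3 + 5*d^2 + 67*d - 40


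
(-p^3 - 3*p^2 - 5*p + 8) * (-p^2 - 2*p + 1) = p^5 + 5*p^4 + 10*p^3 - p^2 - 21*p + 8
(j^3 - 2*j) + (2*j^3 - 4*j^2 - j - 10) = 3*j^3 - 4*j^2 - 3*j - 10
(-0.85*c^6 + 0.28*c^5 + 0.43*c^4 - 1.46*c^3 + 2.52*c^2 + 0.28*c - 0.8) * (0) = 0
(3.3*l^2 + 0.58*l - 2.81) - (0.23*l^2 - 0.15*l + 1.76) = 3.07*l^2 + 0.73*l - 4.57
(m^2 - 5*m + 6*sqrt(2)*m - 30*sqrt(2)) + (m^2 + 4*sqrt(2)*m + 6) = 2*m^2 - 5*m + 10*sqrt(2)*m - 30*sqrt(2) + 6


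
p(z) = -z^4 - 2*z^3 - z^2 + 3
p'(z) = -4*z^3 - 6*z^2 - 2*z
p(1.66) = -16.50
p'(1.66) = -38.15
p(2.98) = -137.67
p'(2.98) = -165.10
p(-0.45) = 2.94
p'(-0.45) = 0.05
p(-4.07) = -153.12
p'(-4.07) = 178.43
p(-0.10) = 2.99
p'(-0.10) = 0.14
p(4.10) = -434.23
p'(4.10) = -384.74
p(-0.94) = 3.00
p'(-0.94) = -0.10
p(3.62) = -276.71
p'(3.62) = -275.62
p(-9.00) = -5181.00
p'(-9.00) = 2448.00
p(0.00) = 3.00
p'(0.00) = 0.00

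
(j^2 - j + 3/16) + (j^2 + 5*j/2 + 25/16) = 2*j^2 + 3*j/2 + 7/4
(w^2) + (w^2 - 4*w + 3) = 2*w^2 - 4*w + 3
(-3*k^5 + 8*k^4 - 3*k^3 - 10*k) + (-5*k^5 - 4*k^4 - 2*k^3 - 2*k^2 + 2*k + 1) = -8*k^5 + 4*k^4 - 5*k^3 - 2*k^2 - 8*k + 1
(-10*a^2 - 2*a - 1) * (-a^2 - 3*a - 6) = 10*a^4 + 32*a^3 + 67*a^2 + 15*a + 6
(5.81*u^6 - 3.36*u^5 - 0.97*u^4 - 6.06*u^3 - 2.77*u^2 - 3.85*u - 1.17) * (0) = 0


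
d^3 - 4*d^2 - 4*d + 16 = (d - 4)*(d - 2)*(d + 2)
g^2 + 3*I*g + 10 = (g - 2*I)*(g + 5*I)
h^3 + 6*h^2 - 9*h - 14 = (h - 2)*(h + 1)*(h + 7)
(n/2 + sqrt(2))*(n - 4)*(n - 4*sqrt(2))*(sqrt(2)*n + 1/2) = sqrt(2)*n^4/2 - 2*sqrt(2)*n^3 - 7*n^3/4 - 17*sqrt(2)*n^2/2 + 7*n^2 - 4*n + 34*sqrt(2)*n + 16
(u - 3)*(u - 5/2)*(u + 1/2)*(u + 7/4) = u^4 - 13*u^3/4 - 4*u^2 + 193*u/16 + 105/16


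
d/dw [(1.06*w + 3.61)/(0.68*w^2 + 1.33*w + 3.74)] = (0.7208*w^2 + 1.4098*w - (1.06*w + 3.61)*(1.36*w + 1.33) + 3.9644)/(0.68*w^2 + 1.33*w + 3.74)^2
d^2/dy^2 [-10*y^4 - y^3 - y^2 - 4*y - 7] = -120*y^2 - 6*y - 2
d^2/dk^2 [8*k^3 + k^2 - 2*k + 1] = 48*k + 2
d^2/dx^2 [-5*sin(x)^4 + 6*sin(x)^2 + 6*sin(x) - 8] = 80*sin(x)^4 - 84*sin(x)^2 - 6*sin(x) + 12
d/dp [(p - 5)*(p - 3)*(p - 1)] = 3*p^2 - 18*p + 23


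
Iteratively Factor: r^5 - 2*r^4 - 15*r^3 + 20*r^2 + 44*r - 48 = (r - 1)*(r^4 - r^3 - 16*r^2 + 4*r + 48) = (r - 4)*(r - 1)*(r^3 + 3*r^2 - 4*r - 12) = (r - 4)*(r - 2)*(r - 1)*(r^2 + 5*r + 6) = (r - 4)*(r - 2)*(r - 1)*(r + 3)*(r + 2)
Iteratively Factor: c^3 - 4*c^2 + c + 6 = (c - 3)*(c^2 - c - 2) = (c - 3)*(c - 2)*(c + 1)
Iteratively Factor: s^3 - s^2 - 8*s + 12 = (s + 3)*(s^2 - 4*s + 4) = (s - 2)*(s + 3)*(s - 2)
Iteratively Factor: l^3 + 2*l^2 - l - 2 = (l + 2)*(l^2 - 1) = (l - 1)*(l + 2)*(l + 1)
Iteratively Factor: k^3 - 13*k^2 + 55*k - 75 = (k - 5)*(k^2 - 8*k + 15) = (k - 5)*(k - 3)*(k - 5)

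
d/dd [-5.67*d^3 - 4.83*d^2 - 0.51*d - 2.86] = -17.01*d^2 - 9.66*d - 0.51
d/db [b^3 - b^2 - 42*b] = 3*b^2 - 2*b - 42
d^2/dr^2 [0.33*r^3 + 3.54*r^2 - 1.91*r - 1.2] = 1.98*r + 7.08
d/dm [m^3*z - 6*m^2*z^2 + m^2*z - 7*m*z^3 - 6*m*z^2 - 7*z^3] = z*(3*m^2 - 12*m*z + 2*m - 7*z^2 - 6*z)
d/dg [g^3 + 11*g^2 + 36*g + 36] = 3*g^2 + 22*g + 36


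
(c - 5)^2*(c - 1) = c^3 - 11*c^2 + 35*c - 25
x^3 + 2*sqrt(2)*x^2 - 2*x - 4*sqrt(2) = (x - sqrt(2))*(x + sqrt(2))*(x + 2*sqrt(2))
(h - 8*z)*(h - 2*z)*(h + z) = h^3 - 9*h^2*z + 6*h*z^2 + 16*z^3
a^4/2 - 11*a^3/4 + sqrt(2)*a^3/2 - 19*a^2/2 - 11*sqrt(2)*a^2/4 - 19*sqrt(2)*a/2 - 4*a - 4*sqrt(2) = (a/2 + 1)*(a - 8)*(a + 1/2)*(a + sqrt(2))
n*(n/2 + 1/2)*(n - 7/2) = n^3/2 - 5*n^2/4 - 7*n/4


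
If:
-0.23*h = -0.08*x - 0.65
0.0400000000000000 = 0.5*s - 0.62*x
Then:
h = 0.347826086956522*x + 2.82608695652174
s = 1.24*x + 0.08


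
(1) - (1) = 0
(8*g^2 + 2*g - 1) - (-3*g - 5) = 8*g^2 + 5*g + 4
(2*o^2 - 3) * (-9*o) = -18*o^3 + 27*o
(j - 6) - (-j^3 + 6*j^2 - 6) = j^3 - 6*j^2 + j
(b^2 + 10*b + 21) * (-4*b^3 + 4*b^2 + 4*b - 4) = -4*b^5 - 36*b^4 - 40*b^3 + 120*b^2 + 44*b - 84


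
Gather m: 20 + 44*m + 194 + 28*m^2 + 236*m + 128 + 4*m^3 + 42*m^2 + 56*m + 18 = 4*m^3 + 70*m^2 + 336*m + 360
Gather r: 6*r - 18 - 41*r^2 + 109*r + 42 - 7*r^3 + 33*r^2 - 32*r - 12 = -7*r^3 - 8*r^2 + 83*r + 12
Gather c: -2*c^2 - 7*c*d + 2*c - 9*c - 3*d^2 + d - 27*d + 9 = -2*c^2 + c*(-7*d - 7) - 3*d^2 - 26*d + 9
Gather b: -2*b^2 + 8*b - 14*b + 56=-2*b^2 - 6*b + 56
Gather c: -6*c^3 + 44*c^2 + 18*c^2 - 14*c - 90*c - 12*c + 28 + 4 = -6*c^3 + 62*c^2 - 116*c + 32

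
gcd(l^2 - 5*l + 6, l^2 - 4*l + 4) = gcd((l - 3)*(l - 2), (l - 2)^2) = l - 2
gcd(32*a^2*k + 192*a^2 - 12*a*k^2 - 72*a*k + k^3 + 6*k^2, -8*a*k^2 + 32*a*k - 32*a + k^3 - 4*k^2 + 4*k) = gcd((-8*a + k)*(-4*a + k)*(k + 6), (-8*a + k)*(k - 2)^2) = 8*a - k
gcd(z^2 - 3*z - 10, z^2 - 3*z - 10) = z^2 - 3*z - 10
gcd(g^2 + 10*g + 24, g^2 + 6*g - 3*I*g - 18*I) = g + 6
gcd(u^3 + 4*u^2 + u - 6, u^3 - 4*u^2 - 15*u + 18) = u^2 + 2*u - 3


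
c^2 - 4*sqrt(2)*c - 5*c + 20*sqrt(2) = (c - 5)*(c - 4*sqrt(2))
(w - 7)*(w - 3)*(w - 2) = w^3 - 12*w^2 + 41*w - 42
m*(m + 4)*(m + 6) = m^3 + 10*m^2 + 24*m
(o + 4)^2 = o^2 + 8*o + 16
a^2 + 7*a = a*(a + 7)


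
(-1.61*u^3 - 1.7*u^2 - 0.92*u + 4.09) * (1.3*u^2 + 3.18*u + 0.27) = -2.093*u^5 - 7.3298*u^4 - 7.0367*u^3 + 1.9324*u^2 + 12.7578*u + 1.1043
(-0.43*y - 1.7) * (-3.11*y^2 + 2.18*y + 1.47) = 1.3373*y^3 + 4.3496*y^2 - 4.3381*y - 2.499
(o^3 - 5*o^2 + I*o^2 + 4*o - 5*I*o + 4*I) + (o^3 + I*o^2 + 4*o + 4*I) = 2*o^3 - 5*o^2 + 2*I*o^2 + 8*o - 5*I*o + 8*I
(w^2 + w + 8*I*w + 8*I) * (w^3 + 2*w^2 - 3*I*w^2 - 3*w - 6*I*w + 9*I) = w^5 + 3*w^4 + 5*I*w^4 + 23*w^3 + 15*I*w^3 + 69*w^2 - 5*I*w^2 - 24*w - 15*I*w - 72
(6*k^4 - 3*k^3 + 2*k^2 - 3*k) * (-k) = -6*k^5 + 3*k^4 - 2*k^3 + 3*k^2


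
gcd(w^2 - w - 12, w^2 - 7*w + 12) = w - 4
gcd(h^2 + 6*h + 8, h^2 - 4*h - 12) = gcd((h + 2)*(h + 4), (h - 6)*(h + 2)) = h + 2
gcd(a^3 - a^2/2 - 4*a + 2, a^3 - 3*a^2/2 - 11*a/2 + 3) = a^2 + 3*a/2 - 1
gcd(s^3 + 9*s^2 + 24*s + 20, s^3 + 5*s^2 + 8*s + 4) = s^2 + 4*s + 4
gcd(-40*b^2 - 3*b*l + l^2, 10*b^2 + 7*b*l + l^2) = 5*b + l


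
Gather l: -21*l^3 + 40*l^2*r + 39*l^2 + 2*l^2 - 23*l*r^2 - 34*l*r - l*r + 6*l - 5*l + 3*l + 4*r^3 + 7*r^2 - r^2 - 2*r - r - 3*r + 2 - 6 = -21*l^3 + l^2*(40*r + 41) + l*(-23*r^2 - 35*r + 4) + 4*r^3 + 6*r^2 - 6*r - 4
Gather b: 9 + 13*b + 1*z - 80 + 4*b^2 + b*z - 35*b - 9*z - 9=4*b^2 + b*(z - 22) - 8*z - 80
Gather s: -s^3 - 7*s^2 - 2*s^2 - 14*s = -s^3 - 9*s^2 - 14*s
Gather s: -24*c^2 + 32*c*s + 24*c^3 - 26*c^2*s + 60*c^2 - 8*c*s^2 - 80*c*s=24*c^3 + 36*c^2 - 8*c*s^2 + s*(-26*c^2 - 48*c)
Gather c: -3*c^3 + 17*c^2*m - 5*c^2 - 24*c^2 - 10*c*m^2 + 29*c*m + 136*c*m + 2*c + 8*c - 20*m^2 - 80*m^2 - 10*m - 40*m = -3*c^3 + c^2*(17*m - 29) + c*(-10*m^2 + 165*m + 10) - 100*m^2 - 50*m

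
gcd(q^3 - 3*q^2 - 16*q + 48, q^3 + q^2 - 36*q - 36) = 1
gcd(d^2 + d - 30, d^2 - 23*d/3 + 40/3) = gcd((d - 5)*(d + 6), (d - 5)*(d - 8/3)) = d - 5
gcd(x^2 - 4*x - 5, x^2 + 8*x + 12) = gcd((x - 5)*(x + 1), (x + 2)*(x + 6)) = 1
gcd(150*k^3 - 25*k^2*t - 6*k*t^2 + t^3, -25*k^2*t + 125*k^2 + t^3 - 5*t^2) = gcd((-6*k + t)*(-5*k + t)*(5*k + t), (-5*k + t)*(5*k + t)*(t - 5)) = -25*k^2 + t^2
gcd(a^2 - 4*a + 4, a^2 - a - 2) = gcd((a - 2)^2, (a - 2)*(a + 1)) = a - 2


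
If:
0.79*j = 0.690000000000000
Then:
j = 0.87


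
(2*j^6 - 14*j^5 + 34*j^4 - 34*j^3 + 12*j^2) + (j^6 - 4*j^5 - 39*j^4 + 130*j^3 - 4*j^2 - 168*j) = 3*j^6 - 18*j^5 - 5*j^4 + 96*j^3 + 8*j^2 - 168*j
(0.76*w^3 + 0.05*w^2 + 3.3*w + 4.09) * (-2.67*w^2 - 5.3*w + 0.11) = -2.0292*w^5 - 4.1615*w^4 - 8.9924*w^3 - 28.4048*w^2 - 21.314*w + 0.4499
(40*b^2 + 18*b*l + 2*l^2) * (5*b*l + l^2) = 200*b^3*l + 130*b^2*l^2 + 28*b*l^3 + 2*l^4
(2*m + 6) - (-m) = 3*m + 6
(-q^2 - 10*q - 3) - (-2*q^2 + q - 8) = q^2 - 11*q + 5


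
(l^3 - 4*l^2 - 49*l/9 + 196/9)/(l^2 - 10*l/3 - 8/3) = (9*l^2 - 49)/(3*(3*l + 2))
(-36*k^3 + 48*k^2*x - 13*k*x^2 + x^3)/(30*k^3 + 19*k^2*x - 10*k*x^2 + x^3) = (6*k^2 - 7*k*x + x^2)/(-5*k^2 - 4*k*x + x^2)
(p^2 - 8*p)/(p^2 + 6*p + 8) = p*(p - 8)/(p^2 + 6*p + 8)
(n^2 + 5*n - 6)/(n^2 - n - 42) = (n - 1)/(n - 7)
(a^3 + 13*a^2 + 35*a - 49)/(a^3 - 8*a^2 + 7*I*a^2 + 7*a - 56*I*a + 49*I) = (a^2 + 14*a + 49)/(a^2 + 7*a*(-1 + I) - 49*I)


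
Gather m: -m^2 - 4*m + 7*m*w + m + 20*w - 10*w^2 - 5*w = -m^2 + m*(7*w - 3) - 10*w^2 + 15*w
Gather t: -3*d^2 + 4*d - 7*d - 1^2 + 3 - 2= -3*d^2 - 3*d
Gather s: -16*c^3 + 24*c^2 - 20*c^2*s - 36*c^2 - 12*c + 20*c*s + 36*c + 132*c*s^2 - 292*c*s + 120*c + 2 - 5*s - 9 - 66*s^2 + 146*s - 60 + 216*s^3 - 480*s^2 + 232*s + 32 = -16*c^3 - 12*c^2 + 144*c + 216*s^3 + s^2*(132*c - 546) + s*(-20*c^2 - 272*c + 373) - 35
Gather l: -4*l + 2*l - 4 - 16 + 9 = -2*l - 11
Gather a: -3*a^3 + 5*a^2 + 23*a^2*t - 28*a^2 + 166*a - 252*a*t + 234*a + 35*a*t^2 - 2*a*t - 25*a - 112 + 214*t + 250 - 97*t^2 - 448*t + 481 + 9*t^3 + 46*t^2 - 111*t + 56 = -3*a^3 + a^2*(23*t - 23) + a*(35*t^2 - 254*t + 375) + 9*t^3 - 51*t^2 - 345*t + 675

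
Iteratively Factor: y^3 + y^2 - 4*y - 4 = (y - 2)*(y^2 + 3*y + 2) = (y - 2)*(y + 1)*(y + 2)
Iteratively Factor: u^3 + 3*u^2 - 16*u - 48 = (u - 4)*(u^2 + 7*u + 12) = (u - 4)*(u + 4)*(u + 3)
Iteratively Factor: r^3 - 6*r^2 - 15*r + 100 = (r - 5)*(r^2 - r - 20) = (r - 5)^2*(r + 4)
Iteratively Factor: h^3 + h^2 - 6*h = (h)*(h^2 + h - 6) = h*(h - 2)*(h + 3)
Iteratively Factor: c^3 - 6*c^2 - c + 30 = (c - 3)*(c^2 - 3*c - 10) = (c - 5)*(c - 3)*(c + 2)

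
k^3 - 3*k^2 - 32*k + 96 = (k - 3)*(k - 4*sqrt(2))*(k + 4*sqrt(2))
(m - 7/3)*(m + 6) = m^2 + 11*m/3 - 14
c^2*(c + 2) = c^3 + 2*c^2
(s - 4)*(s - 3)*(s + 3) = s^3 - 4*s^2 - 9*s + 36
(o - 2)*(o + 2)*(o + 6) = o^3 + 6*o^2 - 4*o - 24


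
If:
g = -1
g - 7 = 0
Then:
No Solution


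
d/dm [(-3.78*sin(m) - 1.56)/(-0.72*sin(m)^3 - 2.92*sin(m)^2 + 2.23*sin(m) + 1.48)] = (-13.1928*sin(m) + 1.3608*sin(3*m) + 7.2036*cos(2*m) - 9.3192)*cos(m)/(0.72*sin(m)^3 + 2.92*sin(m)^2 - 2.23*sin(m) - 1.48)^2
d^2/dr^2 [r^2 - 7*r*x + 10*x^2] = 2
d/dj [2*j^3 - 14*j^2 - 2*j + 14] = 6*j^2 - 28*j - 2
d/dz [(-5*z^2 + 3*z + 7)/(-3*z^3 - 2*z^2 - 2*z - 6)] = (-15*z^4 + 18*z^3 + 79*z^2 + 88*z - 4)/(9*z^6 + 12*z^5 + 16*z^4 + 44*z^3 + 28*z^2 + 24*z + 36)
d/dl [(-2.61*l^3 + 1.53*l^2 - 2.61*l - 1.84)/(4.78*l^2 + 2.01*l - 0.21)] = (-12.4758*l^4 - 10.4922*l^3 + 17.1954*l^2 + 16.9478*l + 4.2465)/(22.8484*l^4 + 19.2156*l^3 + 2.0325*l^2 - 0.8442*l + 0.0441)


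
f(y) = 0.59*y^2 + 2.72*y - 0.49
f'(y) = 1.18*y + 2.72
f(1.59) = 5.33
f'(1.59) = 4.60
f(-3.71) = -2.46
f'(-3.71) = -1.66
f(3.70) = 17.65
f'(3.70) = 7.09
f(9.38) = 76.93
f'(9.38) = 13.79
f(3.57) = 16.74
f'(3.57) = 6.93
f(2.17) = 8.19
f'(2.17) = 5.28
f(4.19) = 21.26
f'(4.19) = 7.66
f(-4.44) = -0.94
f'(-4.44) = -2.52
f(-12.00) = 51.83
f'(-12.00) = -11.44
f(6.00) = 37.07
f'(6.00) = 9.80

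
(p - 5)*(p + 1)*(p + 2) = p^3 - 2*p^2 - 13*p - 10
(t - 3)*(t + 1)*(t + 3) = t^3 + t^2 - 9*t - 9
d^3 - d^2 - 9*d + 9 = (d - 3)*(d - 1)*(d + 3)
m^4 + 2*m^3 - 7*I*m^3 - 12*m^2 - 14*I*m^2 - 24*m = m*(m + 2)*(m - 4*I)*(m - 3*I)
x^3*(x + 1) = x^4 + x^3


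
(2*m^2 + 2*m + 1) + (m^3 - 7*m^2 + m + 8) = m^3 - 5*m^2 + 3*m + 9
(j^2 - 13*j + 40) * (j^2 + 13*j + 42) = j^4 - 87*j^2 - 26*j + 1680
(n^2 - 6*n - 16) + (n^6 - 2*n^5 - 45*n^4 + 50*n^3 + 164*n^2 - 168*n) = n^6 - 2*n^5 - 45*n^4 + 50*n^3 + 165*n^2 - 174*n - 16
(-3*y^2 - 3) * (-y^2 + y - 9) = 3*y^4 - 3*y^3 + 30*y^2 - 3*y + 27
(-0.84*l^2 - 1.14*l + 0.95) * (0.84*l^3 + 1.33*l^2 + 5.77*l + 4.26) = -0.7056*l^5 - 2.0748*l^4 - 5.565*l^3 - 8.8927*l^2 + 0.625100000000001*l + 4.047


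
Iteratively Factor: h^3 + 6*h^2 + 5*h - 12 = (h + 4)*(h^2 + 2*h - 3) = (h - 1)*(h + 4)*(h + 3)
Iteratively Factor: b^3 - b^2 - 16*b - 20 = (b + 2)*(b^2 - 3*b - 10) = (b - 5)*(b + 2)*(b + 2)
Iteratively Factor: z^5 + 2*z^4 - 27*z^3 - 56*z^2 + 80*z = (z - 5)*(z^4 + 7*z^3 + 8*z^2 - 16*z) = z*(z - 5)*(z^3 + 7*z^2 + 8*z - 16) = z*(z - 5)*(z - 1)*(z^2 + 8*z + 16) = z*(z - 5)*(z - 1)*(z + 4)*(z + 4)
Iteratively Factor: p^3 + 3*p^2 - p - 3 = (p + 3)*(p^2 - 1) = (p - 1)*(p + 3)*(p + 1)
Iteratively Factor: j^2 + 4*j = (j + 4)*(j)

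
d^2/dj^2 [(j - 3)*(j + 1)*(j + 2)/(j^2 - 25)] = 12*(3*j^3 - 3*j^2 + 225*j - 25)/(j^6 - 75*j^4 + 1875*j^2 - 15625)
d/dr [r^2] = 2*r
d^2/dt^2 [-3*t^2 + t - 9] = -6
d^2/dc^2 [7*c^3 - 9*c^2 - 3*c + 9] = 42*c - 18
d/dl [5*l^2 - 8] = 10*l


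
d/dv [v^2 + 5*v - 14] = 2*v + 5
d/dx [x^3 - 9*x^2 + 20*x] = 3*x^2 - 18*x + 20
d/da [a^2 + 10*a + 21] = 2*a + 10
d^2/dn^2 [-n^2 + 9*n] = -2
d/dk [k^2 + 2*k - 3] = 2*k + 2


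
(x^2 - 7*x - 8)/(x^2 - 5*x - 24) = (x + 1)/(x + 3)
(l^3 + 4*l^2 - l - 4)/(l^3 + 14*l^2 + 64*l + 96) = (l^2 - 1)/(l^2 + 10*l + 24)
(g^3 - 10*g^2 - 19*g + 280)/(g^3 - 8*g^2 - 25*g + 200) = (g - 7)/(g - 5)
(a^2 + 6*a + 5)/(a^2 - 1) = (a + 5)/(a - 1)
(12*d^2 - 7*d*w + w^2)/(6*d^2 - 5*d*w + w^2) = (-4*d + w)/(-2*d + w)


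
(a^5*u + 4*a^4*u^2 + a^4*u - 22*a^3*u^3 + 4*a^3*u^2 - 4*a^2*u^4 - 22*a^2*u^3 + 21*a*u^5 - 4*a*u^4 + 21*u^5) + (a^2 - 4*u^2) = a^5*u + 4*a^4*u^2 + a^4*u - 22*a^3*u^3 + 4*a^3*u^2 - 4*a^2*u^4 - 22*a^2*u^3 + a^2 + 21*a*u^5 - 4*a*u^4 + 21*u^5 - 4*u^2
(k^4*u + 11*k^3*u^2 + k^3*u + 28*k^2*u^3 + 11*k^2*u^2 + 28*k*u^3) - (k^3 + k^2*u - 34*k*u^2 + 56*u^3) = k^4*u + 11*k^3*u^2 + k^3*u - k^3 + 28*k^2*u^3 + 11*k^2*u^2 - k^2*u + 28*k*u^3 + 34*k*u^2 - 56*u^3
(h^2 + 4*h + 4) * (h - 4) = h^3 - 12*h - 16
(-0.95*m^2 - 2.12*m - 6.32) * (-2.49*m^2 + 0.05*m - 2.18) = 2.3655*m^4 + 5.2313*m^3 + 17.7018*m^2 + 4.3056*m + 13.7776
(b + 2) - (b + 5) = -3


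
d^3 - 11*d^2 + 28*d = d*(d - 7)*(d - 4)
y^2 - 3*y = y*(y - 3)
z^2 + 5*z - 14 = (z - 2)*(z + 7)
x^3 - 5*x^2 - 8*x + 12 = (x - 6)*(x - 1)*(x + 2)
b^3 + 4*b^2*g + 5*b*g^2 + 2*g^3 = (b + g)^2*(b + 2*g)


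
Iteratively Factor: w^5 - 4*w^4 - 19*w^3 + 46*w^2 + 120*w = (w - 5)*(w^4 + w^3 - 14*w^2 - 24*w) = (w - 5)*(w + 2)*(w^3 - w^2 - 12*w) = (w - 5)*(w - 4)*(w + 2)*(w^2 + 3*w) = (w - 5)*(w - 4)*(w + 2)*(w + 3)*(w)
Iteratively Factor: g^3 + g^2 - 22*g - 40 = (g + 2)*(g^2 - g - 20) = (g - 5)*(g + 2)*(g + 4)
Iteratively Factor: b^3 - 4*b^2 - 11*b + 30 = (b + 3)*(b^2 - 7*b + 10) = (b - 2)*(b + 3)*(b - 5)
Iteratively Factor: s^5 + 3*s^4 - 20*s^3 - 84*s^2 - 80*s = (s + 4)*(s^4 - s^3 - 16*s^2 - 20*s) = (s + 2)*(s + 4)*(s^3 - 3*s^2 - 10*s) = (s - 5)*(s + 2)*(s + 4)*(s^2 + 2*s) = (s - 5)*(s + 2)^2*(s + 4)*(s)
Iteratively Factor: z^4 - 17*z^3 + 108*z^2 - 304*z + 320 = (z - 4)*(z^3 - 13*z^2 + 56*z - 80) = (z - 5)*(z - 4)*(z^2 - 8*z + 16) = (z - 5)*(z - 4)^2*(z - 4)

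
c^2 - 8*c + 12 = (c - 6)*(c - 2)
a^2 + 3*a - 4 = (a - 1)*(a + 4)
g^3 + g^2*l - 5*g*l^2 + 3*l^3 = (g - l)^2*(g + 3*l)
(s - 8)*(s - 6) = s^2 - 14*s + 48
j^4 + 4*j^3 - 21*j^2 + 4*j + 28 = (j - 2)^2*(j + 1)*(j + 7)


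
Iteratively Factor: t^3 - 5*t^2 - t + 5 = (t - 5)*(t^2 - 1) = (t - 5)*(t - 1)*(t + 1)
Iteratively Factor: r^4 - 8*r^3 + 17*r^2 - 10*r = (r)*(r^3 - 8*r^2 + 17*r - 10) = r*(r - 5)*(r^2 - 3*r + 2) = r*(r - 5)*(r - 2)*(r - 1)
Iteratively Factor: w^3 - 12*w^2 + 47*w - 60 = (w - 5)*(w^2 - 7*w + 12) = (w - 5)*(w - 3)*(w - 4)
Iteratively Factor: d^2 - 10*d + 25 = (d - 5)*(d - 5)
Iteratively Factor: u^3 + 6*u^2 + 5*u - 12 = (u - 1)*(u^2 + 7*u + 12) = (u - 1)*(u + 3)*(u + 4)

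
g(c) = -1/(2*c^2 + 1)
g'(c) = 4*c/(2*c^2 + 1)^2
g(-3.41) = -0.04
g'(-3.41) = -0.02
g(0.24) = -0.90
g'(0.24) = 0.77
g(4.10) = -0.03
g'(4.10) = 0.01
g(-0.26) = -0.88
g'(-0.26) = -0.81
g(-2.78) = -0.06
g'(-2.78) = -0.04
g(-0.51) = -0.66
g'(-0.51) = -0.88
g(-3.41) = -0.04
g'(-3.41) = -0.02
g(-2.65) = -0.07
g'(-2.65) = -0.05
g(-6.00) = -0.01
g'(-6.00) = 0.00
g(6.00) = -0.01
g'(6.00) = 0.00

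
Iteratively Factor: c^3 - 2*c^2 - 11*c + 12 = (c - 1)*(c^2 - c - 12) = (c - 4)*(c - 1)*(c + 3)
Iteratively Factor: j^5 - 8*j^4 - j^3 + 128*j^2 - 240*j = (j - 5)*(j^4 - 3*j^3 - 16*j^2 + 48*j) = (j - 5)*(j - 4)*(j^3 + j^2 - 12*j) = j*(j - 5)*(j - 4)*(j^2 + j - 12) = j*(j - 5)*(j - 4)*(j + 4)*(j - 3)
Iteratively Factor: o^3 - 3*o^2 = (o - 3)*(o^2) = o*(o - 3)*(o)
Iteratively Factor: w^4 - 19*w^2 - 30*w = (w - 5)*(w^3 + 5*w^2 + 6*w) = (w - 5)*(w + 2)*(w^2 + 3*w) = (w - 5)*(w + 2)*(w + 3)*(w)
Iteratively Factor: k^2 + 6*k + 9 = (k + 3)*(k + 3)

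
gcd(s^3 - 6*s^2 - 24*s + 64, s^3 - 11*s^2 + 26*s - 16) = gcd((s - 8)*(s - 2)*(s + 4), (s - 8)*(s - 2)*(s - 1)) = s^2 - 10*s + 16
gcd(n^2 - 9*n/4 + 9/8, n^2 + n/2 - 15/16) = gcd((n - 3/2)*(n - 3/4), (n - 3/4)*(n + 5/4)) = n - 3/4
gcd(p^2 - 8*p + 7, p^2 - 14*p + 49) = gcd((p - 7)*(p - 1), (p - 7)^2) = p - 7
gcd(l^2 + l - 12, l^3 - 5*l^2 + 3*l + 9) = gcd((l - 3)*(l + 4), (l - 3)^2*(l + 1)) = l - 3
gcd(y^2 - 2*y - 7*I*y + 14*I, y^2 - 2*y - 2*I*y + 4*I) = y - 2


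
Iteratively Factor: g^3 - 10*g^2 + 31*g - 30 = (g - 5)*(g^2 - 5*g + 6) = (g - 5)*(g - 3)*(g - 2)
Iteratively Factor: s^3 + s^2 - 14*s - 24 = (s - 4)*(s^2 + 5*s + 6) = (s - 4)*(s + 2)*(s + 3)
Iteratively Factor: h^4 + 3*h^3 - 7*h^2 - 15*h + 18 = (h - 1)*(h^3 + 4*h^2 - 3*h - 18) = (h - 1)*(h + 3)*(h^2 + h - 6) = (h - 2)*(h - 1)*(h + 3)*(h + 3)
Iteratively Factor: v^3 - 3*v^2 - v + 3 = (v - 3)*(v^2 - 1) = (v - 3)*(v + 1)*(v - 1)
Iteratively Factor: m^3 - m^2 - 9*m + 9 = (m - 1)*(m^2 - 9) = (m - 1)*(m + 3)*(m - 3)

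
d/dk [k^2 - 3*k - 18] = 2*k - 3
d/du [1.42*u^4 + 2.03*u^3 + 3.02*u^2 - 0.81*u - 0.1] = 5.68*u^3 + 6.09*u^2 + 6.04*u - 0.81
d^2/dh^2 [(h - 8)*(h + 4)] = 2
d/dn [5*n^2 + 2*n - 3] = 10*n + 2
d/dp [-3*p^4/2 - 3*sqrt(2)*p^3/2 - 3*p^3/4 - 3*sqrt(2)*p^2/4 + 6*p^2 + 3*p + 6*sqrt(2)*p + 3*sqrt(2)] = -6*p^3 - 9*sqrt(2)*p^2/2 - 9*p^2/4 - 3*sqrt(2)*p/2 + 12*p + 3 + 6*sqrt(2)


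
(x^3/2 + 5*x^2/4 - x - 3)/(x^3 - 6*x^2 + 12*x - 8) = (x^3/2 + 5*x^2/4 - x - 3)/(x^3 - 6*x^2 + 12*x - 8)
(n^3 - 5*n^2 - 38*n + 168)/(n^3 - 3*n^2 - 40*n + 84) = (n - 4)/(n - 2)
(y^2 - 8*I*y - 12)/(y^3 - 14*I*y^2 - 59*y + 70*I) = (y - 6*I)/(y^2 - 12*I*y - 35)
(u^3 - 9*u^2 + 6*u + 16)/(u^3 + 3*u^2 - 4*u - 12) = (u^2 - 7*u - 8)/(u^2 + 5*u + 6)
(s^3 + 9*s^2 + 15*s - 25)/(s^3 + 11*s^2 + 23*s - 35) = (s + 5)/(s + 7)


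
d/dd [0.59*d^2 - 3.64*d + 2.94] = 1.18*d - 3.64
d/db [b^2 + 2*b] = 2*b + 2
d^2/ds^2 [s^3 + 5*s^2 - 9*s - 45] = 6*s + 10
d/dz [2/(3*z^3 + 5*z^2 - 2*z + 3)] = 2*(-9*z^2 - 10*z + 2)/(3*z^3 + 5*z^2 - 2*z + 3)^2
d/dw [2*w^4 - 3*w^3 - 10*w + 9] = 8*w^3 - 9*w^2 - 10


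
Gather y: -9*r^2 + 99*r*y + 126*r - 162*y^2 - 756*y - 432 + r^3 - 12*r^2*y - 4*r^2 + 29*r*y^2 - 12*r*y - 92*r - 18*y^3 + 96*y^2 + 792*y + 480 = r^3 - 13*r^2 + 34*r - 18*y^3 + y^2*(29*r - 66) + y*(-12*r^2 + 87*r + 36) + 48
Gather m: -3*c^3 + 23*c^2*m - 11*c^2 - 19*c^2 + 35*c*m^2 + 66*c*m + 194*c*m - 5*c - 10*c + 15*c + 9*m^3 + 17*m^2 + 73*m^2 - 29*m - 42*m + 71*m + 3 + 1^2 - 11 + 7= -3*c^3 - 30*c^2 + 9*m^3 + m^2*(35*c + 90) + m*(23*c^2 + 260*c)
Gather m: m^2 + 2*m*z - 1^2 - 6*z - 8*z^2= m^2 + 2*m*z - 8*z^2 - 6*z - 1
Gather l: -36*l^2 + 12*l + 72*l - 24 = -36*l^2 + 84*l - 24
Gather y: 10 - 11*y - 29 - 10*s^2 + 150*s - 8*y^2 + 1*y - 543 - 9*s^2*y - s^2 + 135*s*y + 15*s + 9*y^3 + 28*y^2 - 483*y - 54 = -11*s^2 + 165*s + 9*y^3 + 20*y^2 + y*(-9*s^2 + 135*s - 493) - 616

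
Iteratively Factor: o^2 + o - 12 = (o - 3)*(o + 4)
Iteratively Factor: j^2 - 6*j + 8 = (j - 4)*(j - 2)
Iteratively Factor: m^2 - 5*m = (m - 5)*(m)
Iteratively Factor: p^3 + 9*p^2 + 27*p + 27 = (p + 3)*(p^2 + 6*p + 9) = (p + 3)^2*(p + 3)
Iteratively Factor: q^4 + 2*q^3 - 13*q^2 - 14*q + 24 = (q - 3)*(q^3 + 5*q^2 + 2*q - 8) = (q - 3)*(q + 4)*(q^2 + q - 2) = (q - 3)*(q + 2)*(q + 4)*(q - 1)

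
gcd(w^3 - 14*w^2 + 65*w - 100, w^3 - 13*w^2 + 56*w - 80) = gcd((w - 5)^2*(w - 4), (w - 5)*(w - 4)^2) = w^2 - 9*w + 20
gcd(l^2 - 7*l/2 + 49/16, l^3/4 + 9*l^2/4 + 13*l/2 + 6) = 1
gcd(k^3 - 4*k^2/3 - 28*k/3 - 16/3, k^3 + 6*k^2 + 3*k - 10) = k + 2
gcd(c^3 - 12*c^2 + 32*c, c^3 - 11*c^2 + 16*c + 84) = 1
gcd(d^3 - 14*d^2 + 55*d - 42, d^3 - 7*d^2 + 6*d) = d^2 - 7*d + 6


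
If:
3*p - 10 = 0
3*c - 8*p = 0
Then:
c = 80/9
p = 10/3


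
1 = 1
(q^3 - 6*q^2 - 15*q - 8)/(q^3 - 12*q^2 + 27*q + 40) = (q + 1)/(q - 5)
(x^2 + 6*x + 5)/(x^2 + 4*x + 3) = (x + 5)/(x + 3)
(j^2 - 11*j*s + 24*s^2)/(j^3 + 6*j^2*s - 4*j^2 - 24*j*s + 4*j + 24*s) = (j^2 - 11*j*s + 24*s^2)/(j^3 + 6*j^2*s - 4*j^2 - 24*j*s + 4*j + 24*s)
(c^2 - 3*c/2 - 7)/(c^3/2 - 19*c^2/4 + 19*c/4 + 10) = 2*(2*c^2 - 3*c - 14)/(2*c^3 - 19*c^2 + 19*c + 40)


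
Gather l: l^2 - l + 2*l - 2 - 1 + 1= l^2 + l - 2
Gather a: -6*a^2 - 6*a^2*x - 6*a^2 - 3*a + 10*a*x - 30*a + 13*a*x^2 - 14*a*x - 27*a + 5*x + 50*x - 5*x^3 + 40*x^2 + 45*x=a^2*(-6*x - 12) + a*(13*x^2 - 4*x - 60) - 5*x^3 + 40*x^2 + 100*x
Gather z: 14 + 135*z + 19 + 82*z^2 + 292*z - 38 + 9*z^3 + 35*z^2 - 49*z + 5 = 9*z^3 + 117*z^2 + 378*z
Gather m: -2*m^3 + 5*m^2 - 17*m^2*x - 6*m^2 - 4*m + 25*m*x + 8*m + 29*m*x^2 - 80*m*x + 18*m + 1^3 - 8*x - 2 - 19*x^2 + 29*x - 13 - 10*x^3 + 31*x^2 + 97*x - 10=-2*m^3 + m^2*(-17*x - 1) + m*(29*x^2 - 55*x + 22) - 10*x^3 + 12*x^2 + 118*x - 24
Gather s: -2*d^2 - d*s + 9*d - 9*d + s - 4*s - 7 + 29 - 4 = -2*d^2 + s*(-d - 3) + 18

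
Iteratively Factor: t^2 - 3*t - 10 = (t + 2)*(t - 5)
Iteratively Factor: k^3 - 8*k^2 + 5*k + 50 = (k + 2)*(k^2 - 10*k + 25) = (k - 5)*(k + 2)*(k - 5)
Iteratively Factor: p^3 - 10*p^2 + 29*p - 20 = (p - 4)*(p^2 - 6*p + 5) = (p - 5)*(p - 4)*(p - 1)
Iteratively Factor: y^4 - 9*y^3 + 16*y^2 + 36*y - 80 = (y - 4)*(y^3 - 5*y^2 - 4*y + 20) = (y - 4)*(y + 2)*(y^2 - 7*y + 10) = (y - 4)*(y - 2)*(y + 2)*(y - 5)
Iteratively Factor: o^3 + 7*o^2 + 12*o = (o + 3)*(o^2 + 4*o) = o*(o + 3)*(o + 4)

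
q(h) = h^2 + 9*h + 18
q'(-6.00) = -3.00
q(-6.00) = 0.00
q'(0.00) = 9.00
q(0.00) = 18.00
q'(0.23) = 9.46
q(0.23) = 20.12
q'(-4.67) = -0.34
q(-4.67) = -2.22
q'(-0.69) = 7.62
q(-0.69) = 12.27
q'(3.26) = 15.52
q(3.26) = 57.97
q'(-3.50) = 2.00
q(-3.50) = -1.25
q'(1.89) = 12.78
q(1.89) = 38.58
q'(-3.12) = 2.76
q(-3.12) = -0.35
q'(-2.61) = 3.78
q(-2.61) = 1.32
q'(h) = 2*h + 9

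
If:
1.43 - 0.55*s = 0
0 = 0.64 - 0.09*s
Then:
No Solution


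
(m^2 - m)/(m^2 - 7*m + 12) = m*(m - 1)/(m^2 - 7*m + 12)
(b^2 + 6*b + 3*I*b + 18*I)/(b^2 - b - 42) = (b + 3*I)/(b - 7)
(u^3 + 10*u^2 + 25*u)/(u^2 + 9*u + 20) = u*(u + 5)/(u + 4)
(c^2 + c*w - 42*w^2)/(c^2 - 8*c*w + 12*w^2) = (-c - 7*w)/(-c + 2*w)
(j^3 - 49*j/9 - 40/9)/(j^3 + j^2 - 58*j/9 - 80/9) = (j + 1)/(j + 2)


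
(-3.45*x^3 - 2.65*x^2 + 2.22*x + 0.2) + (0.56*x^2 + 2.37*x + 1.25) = -3.45*x^3 - 2.09*x^2 + 4.59*x + 1.45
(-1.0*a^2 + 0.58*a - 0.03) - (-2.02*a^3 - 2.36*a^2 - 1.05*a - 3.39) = 2.02*a^3 + 1.36*a^2 + 1.63*a + 3.36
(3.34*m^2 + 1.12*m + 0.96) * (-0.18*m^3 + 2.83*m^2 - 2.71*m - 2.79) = -0.6012*m^5 + 9.2506*m^4 - 6.0546*m^3 - 9.637*m^2 - 5.7264*m - 2.6784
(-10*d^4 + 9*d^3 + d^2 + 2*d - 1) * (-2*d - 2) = 20*d^5 + 2*d^4 - 20*d^3 - 6*d^2 - 2*d + 2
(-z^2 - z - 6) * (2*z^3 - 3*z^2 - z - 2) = -2*z^5 + z^4 - 8*z^3 + 21*z^2 + 8*z + 12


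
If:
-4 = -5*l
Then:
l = 4/5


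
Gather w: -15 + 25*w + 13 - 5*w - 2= 20*w - 4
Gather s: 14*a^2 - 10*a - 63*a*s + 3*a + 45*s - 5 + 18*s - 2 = 14*a^2 - 7*a + s*(63 - 63*a) - 7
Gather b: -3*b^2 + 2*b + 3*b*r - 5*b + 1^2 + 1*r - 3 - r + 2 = -3*b^2 + b*(3*r - 3)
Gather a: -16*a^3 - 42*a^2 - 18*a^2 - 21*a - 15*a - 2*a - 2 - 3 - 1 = -16*a^3 - 60*a^2 - 38*a - 6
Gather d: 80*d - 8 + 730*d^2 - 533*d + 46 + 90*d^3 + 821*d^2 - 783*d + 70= 90*d^3 + 1551*d^2 - 1236*d + 108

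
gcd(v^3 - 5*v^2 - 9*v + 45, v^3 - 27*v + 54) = v - 3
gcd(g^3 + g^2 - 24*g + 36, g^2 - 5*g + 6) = g^2 - 5*g + 6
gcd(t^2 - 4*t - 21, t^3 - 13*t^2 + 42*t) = t - 7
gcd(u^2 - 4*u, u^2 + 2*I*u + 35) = 1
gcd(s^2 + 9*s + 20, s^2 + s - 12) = s + 4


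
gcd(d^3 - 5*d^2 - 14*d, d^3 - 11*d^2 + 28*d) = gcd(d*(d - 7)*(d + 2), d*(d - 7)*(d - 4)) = d^2 - 7*d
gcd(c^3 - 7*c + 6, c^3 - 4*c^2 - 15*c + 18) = c^2 + 2*c - 3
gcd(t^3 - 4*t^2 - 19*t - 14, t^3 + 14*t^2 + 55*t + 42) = t + 1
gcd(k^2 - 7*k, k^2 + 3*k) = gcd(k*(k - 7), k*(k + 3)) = k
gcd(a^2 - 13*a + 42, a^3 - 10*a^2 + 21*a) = a - 7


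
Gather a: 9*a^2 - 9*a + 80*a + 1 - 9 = 9*a^2 + 71*a - 8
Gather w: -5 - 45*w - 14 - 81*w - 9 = -126*w - 28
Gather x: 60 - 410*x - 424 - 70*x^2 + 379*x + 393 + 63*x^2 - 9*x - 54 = -7*x^2 - 40*x - 25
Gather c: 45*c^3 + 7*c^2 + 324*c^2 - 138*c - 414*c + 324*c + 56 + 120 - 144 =45*c^3 + 331*c^2 - 228*c + 32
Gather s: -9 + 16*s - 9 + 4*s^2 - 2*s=4*s^2 + 14*s - 18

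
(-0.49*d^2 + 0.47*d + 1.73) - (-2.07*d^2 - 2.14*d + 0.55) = 1.58*d^2 + 2.61*d + 1.18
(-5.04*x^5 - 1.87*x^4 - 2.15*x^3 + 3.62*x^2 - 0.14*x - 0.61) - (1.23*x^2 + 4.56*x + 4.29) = -5.04*x^5 - 1.87*x^4 - 2.15*x^3 + 2.39*x^2 - 4.7*x - 4.9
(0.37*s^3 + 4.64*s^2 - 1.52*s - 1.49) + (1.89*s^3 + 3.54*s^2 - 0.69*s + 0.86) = 2.26*s^3 + 8.18*s^2 - 2.21*s - 0.63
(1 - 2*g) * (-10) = 20*g - 10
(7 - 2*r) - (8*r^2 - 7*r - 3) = -8*r^2 + 5*r + 10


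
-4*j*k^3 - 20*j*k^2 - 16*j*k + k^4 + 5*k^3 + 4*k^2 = k*(-4*j + k)*(k + 1)*(k + 4)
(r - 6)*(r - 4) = r^2 - 10*r + 24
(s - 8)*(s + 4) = s^2 - 4*s - 32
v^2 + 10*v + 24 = (v + 4)*(v + 6)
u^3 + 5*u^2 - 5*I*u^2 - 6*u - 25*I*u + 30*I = (u - 1)*(u + 6)*(u - 5*I)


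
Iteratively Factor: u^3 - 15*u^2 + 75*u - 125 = (u - 5)*(u^2 - 10*u + 25) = (u - 5)^2*(u - 5)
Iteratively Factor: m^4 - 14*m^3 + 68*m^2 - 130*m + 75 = (m - 5)*(m^3 - 9*m^2 + 23*m - 15) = (m - 5)^2*(m^2 - 4*m + 3) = (m - 5)^2*(m - 1)*(m - 3)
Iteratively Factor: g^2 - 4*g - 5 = (g - 5)*(g + 1)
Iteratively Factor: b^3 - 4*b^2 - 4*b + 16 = (b + 2)*(b^2 - 6*b + 8) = (b - 2)*(b + 2)*(b - 4)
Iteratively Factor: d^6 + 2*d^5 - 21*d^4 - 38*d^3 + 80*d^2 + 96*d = (d + 3)*(d^5 - d^4 - 18*d^3 + 16*d^2 + 32*d) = (d + 3)*(d + 4)*(d^4 - 5*d^3 + 2*d^2 + 8*d) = d*(d + 3)*(d + 4)*(d^3 - 5*d^2 + 2*d + 8) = d*(d - 4)*(d + 3)*(d + 4)*(d^2 - d - 2) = d*(d - 4)*(d - 2)*(d + 3)*(d + 4)*(d + 1)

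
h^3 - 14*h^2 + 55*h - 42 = (h - 7)*(h - 6)*(h - 1)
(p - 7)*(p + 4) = p^2 - 3*p - 28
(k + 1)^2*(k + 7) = k^3 + 9*k^2 + 15*k + 7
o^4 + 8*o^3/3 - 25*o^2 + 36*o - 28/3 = (o - 2)^2*(o - 1/3)*(o + 7)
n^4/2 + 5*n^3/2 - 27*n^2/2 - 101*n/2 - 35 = (n/2 + 1/2)*(n - 5)*(n + 2)*(n + 7)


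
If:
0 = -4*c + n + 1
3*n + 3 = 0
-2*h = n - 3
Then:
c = 0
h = 2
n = -1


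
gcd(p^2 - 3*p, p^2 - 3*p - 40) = 1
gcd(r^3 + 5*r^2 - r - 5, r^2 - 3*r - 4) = r + 1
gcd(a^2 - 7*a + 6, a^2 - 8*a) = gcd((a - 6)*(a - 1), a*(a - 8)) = 1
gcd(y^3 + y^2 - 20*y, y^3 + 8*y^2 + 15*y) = y^2 + 5*y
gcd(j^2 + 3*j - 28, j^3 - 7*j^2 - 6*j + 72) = j - 4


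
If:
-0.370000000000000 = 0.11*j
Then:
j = -3.36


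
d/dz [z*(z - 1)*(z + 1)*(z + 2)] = 4*z^3 + 6*z^2 - 2*z - 2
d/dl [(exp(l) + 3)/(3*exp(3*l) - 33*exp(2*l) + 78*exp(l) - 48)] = (-(exp(l) + 3)*(3*exp(2*l) - 22*exp(l) + 26) + exp(3*l) - 11*exp(2*l) + 26*exp(l) - 16)*exp(l)/(3*(exp(3*l) - 11*exp(2*l) + 26*exp(l) - 16)^2)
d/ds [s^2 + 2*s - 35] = 2*s + 2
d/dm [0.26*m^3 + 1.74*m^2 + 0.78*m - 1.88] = 0.78*m^2 + 3.48*m + 0.78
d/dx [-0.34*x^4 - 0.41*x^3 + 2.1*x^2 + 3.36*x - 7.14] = -1.36*x^3 - 1.23*x^2 + 4.2*x + 3.36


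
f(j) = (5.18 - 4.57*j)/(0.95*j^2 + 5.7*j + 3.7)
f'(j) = (5.18 - 4.57*j)*(-1.9*j - 5.7)/(0.95*j^2 + 5.7*j + 3.7)^2 - 4.57/(0.95*j^2 + 5.7*j + 3.7)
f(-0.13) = 1.94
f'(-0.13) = -5.09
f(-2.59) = -3.63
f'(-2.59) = 0.37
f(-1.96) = -3.70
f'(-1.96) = -0.72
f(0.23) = 0.82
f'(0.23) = -1.89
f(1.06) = 0.03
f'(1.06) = -0.44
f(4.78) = -0.32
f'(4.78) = 0.00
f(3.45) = -0.31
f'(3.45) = -0.02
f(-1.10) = -7.19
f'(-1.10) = -15.04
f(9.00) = -0.27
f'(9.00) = 0.01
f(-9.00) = 1.58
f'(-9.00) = 0.46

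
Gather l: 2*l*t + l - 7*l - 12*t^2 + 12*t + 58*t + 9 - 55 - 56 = l*(2*t - 6) - 12*t^2 + 70*t - 102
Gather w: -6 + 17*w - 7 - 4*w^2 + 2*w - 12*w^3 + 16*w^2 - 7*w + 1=-12*w^3 + 12*w^2 + 12*w - 12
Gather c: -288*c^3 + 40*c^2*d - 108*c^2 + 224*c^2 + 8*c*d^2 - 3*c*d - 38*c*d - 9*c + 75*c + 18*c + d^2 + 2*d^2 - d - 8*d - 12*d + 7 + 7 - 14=-288*c^3 + c^2*(40*d + 116) + c*(8*d^2 - 41*d + 84) + 3*d^2 - 21*d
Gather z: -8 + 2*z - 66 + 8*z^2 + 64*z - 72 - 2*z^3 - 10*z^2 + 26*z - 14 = -2*z^3 - 2*z^2 + 92*z - 160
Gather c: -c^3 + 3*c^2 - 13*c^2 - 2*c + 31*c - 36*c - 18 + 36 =-c^3 - 10*c^2 - 7*c + 18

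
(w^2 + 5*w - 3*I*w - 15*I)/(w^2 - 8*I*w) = (w^2 + w*(5 - 3*I) - 15*I)/(w*(w - 8*I))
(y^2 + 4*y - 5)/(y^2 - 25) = (y - 1)/(y - 5)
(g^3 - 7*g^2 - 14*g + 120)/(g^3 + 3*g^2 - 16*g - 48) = (g^2 - 11*g + 30)/(g^2 - g - 12)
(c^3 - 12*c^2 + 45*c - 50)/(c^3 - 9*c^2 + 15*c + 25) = (c - 2)/(c + 1)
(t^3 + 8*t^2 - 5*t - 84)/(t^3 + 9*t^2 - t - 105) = (t + 4)/(t + 5)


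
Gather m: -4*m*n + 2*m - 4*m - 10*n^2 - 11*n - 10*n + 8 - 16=m*(-4*n - 2) - 10*n^2 - 21*n - 8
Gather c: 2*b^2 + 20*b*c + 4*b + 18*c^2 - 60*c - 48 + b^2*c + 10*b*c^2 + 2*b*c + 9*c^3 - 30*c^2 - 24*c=2*b^2 + 4*b + 9*c^3 + c^2*(10*b - 12) + c*(b^2 + 22*b - 84) - 48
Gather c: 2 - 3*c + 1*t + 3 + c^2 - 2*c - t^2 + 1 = c^2 - 5*c - t^2 + t + 6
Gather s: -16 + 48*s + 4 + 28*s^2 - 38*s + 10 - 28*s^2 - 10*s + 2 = 0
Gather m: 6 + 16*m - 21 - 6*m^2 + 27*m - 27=-6*m^2 + 43*m - 42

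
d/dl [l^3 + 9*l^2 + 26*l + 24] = 3*l^2 + 18*l + 26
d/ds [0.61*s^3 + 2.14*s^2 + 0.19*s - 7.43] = 1.83*s^2 + 4.28*s + 0.19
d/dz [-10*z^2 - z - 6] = -20*z - 1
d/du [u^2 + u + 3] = 2*u + 1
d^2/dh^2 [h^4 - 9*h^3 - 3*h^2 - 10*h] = 12*h^2 - 54*h - 6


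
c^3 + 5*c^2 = c^2*(c + 5)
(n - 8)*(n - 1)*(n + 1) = n^3 - 8*n^2 - n + 8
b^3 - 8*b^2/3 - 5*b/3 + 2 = (b - 3)*(b - 2/3)*(b + 1)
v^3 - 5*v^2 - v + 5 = (v - 5)*(v - 1)*(v + 1)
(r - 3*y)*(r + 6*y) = r^2 + 3*r*y - 18*y^2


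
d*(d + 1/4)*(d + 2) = d^3 + 9*d^2/4 + d/2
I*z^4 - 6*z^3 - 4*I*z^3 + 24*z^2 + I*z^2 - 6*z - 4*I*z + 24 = (z - 4)*(z + I)*(z + 6*I)*(I*z + 1)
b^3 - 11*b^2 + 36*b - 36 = (b - 6)*(b - 3)*(b - 2)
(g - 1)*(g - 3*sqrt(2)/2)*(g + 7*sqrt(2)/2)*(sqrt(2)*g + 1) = sqrt(2)*g^4 - sqrt(2)*g^3 + 5*g^3 - 17*sqrt(2)*g^2/2 - 5*g^2 - 21*g/2 + 17*sqrt(2)*g/2 + 21/2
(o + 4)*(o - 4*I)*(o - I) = o^3 + 4*o^2 - 5*I*o^2 - 4*o - 20*I*o - 16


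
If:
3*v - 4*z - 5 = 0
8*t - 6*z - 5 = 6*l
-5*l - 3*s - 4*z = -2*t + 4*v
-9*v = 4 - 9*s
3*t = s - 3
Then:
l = -2369/2529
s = 325/281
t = -518/843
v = 1801/2529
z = -1207/1686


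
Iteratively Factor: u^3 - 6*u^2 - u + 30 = (u - 5)*(u^2 - u - 6) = (u - 5)*(u - 3)*(u + 2)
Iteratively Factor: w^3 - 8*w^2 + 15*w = (w - 5)*(w^2 - 3*w) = (w - 5)*(w - 3)*(w)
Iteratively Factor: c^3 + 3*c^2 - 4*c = (c - 1)*(c^2 + 4*c) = c*(c - 1)*(c + 4)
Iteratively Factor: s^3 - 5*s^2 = (s - 5)*(s^2) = s*(s - 5)*(s)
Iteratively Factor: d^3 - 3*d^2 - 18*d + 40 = (d - 5)*(d^2 + 2*d - 8) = (d - 5)*(d - 2)*(d + 4)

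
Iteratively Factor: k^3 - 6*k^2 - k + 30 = (k - 5)*(k^2 - k - 6) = (k - 5)*(k + 2)*(k - 3)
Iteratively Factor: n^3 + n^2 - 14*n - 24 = (n - 4)*(n^2 + 5*n + 6) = (n - 4)*(n + 3)*(n + 2)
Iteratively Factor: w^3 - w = (w + 1)*(w^2 - w) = (w - 1)*(w + 1)*(w)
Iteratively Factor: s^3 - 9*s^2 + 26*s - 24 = (s - 4)*(s^2 - 5*s + 6) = (s - 4)*(s - 3)*(s - 2)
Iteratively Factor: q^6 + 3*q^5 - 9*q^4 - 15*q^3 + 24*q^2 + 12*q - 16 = (q + 1)*(q^5 + 2*q^4 - 11*q^3 - 4*q^2 + 28*q - 16) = (q - 1)*(q + 1)*(q^4 + 3*q^3 - 8*q^2 - 12*q + 16) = (q - 1)*(q + 1)*(q + 2)*(q^3 + q^2 - 10*q + 8) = (q - 1)^2*(q + 1)*(q + 2)*(q^2 + 2*q - 8) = (q - 1)^2*(q + 1)*(q + 2)*(q + 4)*(q - 2)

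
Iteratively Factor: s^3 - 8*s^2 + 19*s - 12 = (s - 1)*(s^2 - 7*s + 12) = (s - 3)*(s - 1)*(s - 4)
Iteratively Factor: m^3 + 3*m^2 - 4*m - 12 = (m + 3)*(m^2 - 4) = (m - 2)*(m + 3)*(m + 2)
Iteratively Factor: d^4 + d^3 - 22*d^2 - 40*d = (d + 2)*(d^3 - d^2 - 20*d) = (d - 5)*(d + 2)*(d^2 + 4*d) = (d - 5)*(d + 2)*(d + 4)*(d)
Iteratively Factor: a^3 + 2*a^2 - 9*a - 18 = (a + 2)*(a^2 - 9) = (a - 3)*(a + 2)*(a + 3)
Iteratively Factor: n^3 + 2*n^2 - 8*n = (n - 2)*(n^2 + 4*n) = (n - 2)*(n + 4)*(n)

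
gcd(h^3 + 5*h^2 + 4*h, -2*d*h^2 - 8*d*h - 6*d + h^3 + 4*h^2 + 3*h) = h + 1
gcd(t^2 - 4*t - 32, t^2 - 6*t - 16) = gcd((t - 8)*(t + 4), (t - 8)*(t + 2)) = t - 8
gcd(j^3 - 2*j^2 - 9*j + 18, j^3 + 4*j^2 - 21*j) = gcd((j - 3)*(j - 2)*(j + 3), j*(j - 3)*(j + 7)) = j - 3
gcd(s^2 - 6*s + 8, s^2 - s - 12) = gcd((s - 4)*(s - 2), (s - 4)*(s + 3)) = s - 4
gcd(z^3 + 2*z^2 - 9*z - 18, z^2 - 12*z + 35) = 1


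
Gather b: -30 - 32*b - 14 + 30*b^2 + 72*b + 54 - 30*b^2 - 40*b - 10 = 0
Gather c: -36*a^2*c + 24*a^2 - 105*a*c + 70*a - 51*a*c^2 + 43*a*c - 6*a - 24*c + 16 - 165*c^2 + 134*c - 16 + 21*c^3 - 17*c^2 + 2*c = 24*a^2 + 64*a + 21*c^3 + c^2*(-51*a - 182) + c*(-36*a^2 - 62*a + 112)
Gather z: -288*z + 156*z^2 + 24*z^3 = 24*z^3 + 156*z^2 - 288*z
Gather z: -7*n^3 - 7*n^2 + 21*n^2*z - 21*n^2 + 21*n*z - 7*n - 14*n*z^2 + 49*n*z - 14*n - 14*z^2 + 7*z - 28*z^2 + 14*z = -7*n^3 - 28*n^2 - 21*n + z^2*(-14*n - 42) + z*(21*n^2 + 70*n + 21)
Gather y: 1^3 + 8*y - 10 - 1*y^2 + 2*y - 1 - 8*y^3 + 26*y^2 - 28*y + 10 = -8*y^3 + 25*y^2 - 18*y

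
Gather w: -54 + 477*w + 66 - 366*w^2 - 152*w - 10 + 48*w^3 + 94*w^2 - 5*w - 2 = 48*w^3 - 272*w^2 + 320*w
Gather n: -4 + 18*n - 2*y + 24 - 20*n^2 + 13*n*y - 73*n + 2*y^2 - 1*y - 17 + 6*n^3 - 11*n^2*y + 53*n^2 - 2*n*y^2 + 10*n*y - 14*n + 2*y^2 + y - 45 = 6*n^3 + n^2*(33 - 11*y) + n*(-2*y^2 + 23*y - 69) + 4*y^2 - 2*y - 42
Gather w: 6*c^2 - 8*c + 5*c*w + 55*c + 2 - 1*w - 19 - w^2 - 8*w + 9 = 6*c^2 + 47*c - w^2 + w*(5*c - 9) - 8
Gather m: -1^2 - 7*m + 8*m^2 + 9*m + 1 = 8*m^2 + 2*m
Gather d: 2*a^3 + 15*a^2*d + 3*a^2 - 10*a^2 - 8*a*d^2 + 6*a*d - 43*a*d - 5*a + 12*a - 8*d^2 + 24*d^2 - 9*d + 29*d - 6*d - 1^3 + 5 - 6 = 2*a^3 - 7*a^2 + 7*a + d^2*(16 - 8*a) + d*(15*a^2 - 37*a + 14) - 2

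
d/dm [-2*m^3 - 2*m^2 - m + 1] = -6*m^2 - 4*m - 1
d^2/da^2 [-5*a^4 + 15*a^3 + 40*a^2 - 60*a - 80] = -60*a^2 + 90*a + 80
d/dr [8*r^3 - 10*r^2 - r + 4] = 24*r^2 - 20*r - 1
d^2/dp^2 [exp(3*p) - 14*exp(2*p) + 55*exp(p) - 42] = (9*exp(2*p) - 56*exp(p) + 55)*exp(p)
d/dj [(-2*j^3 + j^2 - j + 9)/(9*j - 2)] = (-36*j^3 + 21*j^2 - 4*j - 79)/(81*j^2 - 36*j + 4)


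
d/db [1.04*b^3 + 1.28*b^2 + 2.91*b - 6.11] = 3.12*b^2 + 2.56*b + 2.91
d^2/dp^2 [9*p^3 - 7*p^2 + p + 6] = 54*p - 14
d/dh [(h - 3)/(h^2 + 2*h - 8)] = (h^2 + 2*h - 2*(h - 3)*(h + 1) - 8)/(h^2 + 2*h - 8)^2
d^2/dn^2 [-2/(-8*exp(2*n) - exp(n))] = 2*(256*exp(2*n) + 24*exp(n) + 1)*exp(-n)/(512*exp(3*n) + 192*exp(2*n) + 24*exp(n) + 1)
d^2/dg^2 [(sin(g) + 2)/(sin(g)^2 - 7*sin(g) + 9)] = (-sin(g)^5 - 15*sin(g)^4 + 98*sin(g)^3 - 77*sin(g)^2 - 345*sin(g) + 286)/(sin(g)^2 - 7*sin(g) + 9)^3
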